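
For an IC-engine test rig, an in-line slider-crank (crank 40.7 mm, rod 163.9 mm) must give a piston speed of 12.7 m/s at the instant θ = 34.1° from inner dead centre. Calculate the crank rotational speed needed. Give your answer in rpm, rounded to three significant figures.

4400

For an in-line slider-crank, |v_piston| = rω|sinθ|·[1 + r cosθ/√(L² − r² sin²θ)].
With r = 0.0407 m, L = 0.1639 m, θ = 34.1°: the bracketed kinematic factor |dx/dθ| = 0.027556 m.
ω = v/|dx/dθ| = 12.7/0.027556 = 460.88 rad/s.
N = 60ω/(2π) = 4401.1 rpm.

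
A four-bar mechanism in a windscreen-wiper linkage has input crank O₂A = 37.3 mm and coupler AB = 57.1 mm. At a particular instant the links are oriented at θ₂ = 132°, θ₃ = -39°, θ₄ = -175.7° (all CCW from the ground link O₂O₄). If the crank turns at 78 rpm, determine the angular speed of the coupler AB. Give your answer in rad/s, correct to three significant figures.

6.16

ω₂ = 8.168 rad/s (from 78 rpm).
Differentiating the loop-closure r₂e^{iθ₂}+r₃e^{iθ₃}=r₁+r₄e^{iθ₄} gives r₂ω₂e^{iθ₂}+r₃ω₃e^{iθ₃}=r₄ω₄e^{iθ₄}.
Eliminating the other unknown: ω₃ = r₂ω₂ sin(θ₄−θ₂) / [r₃ sin(θ₃−θ₄)].
Numerator sine = +0.79122; denominator sine = +0.68582.
Result = 0.0373·8.168·(+0.79122) / (0.0571·(+0.68582)) = +6.1558 rad/s; magnitude 6.1558 rad/s.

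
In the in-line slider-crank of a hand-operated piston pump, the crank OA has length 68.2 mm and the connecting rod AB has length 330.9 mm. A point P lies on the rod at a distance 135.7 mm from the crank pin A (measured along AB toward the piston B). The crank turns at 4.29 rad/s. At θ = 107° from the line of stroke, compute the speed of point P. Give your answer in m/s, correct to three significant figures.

0.277

ω = 4.29 rad/s.  Crank-pin speed |V_A| = rω = 0.29258 m/s, perpendicular to OA.
Rod angle: sinφ = −(r/L) sinθ ⇒ φ = -11.367°; ω_rod = −rω cosθ/√(L²−r²sin²θ) = +0.26368 rad/s.
V_P = V_A + ω_rod × AP, with AP = 0.1357 m along the rod.
Components: V_Px = −rω sinθ − a·ω_rod·sinφ = -0.27274 m/s;  V_Py = rω cosθ + a·ω_rod·cosφ = -0.050461 m/s.
|V_P| = √(V_Px² + V_Py²) = 0.27737 m/s.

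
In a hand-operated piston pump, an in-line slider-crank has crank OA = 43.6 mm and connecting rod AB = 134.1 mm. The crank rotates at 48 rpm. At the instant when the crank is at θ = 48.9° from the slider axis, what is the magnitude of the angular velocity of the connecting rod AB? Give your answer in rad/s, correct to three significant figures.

ω = 5.027 rad/s (converted from 48 rpm).
The rod makes angle φ with the slider axis where L sinφ = r sinθ; differentiating, L cosφ·φ̇ = r ω cosθ.
L cosφ = √(L² − r² sin²θ) = 0.13001 m.
|ω_rod| = r ω |cosθ| / √(L² − r² sin²θ) = 0.0436·5.027·0.65738/0.13001 = 1.1081 rad/s.

1.11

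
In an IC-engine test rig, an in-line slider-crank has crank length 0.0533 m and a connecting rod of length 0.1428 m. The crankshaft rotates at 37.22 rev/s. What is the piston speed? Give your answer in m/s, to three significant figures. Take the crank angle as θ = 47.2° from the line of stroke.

11.6

ω = 2π·37.2 = 233.9 rad/s
For an in-line slider-crank, x = r cosθ + √(L² − r² sin²θ), so v = −rω sinθ·[1 + r cosθ/√(L² − r² sin²θ)].
With r = 0.0533 m, L = 0.1428 m, θ = 47.2°: √(L² − r² sin²θ) = 0.13734 m.
v = −0.0533·233.9·0.73373·[1 + 0.0533·0.67944/0.13734] = -11.557 m/s.
|v| = 11.557 m/s.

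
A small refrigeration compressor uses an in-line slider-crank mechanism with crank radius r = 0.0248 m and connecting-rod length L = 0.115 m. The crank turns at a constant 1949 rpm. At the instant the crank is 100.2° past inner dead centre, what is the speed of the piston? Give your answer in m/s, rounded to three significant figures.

4.79

ω = 2π·1949/60 = 204.1 rad/s
For an in-line slider-crank, x = r cosθ + √(L² − r² sin²θ), so v = −rω sinθ·[1 + r cosθ/√(L² − r² sin²θ)].
With r = 0.0248 m, L = 0.115 m, θ = 100.2°: √(L² − r² sin²θ) = 0.11238 m.
v = −0.0248·204.1·0.98420·[1 + 0.0248·-0.17708/0.11238] = -4.787 m/s.
|v| = 4.787 m/s.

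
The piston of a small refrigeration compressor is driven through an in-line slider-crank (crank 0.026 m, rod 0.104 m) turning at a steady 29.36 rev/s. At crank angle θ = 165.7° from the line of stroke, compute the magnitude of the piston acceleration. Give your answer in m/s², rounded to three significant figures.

ω = 2π·29.4 = 184.5 rad/s
x(θ) = r cosθ + √(L² − r² sin²θ); with ω constant, a = ω²·d²x/dθ².
d²x/dθ² = −r cosθ − r²(cos2θ)/√u − r⁴ sin²2θ/(4u^{3/2}),  u = L² − r² sin²θ = 0.0107748 m².
Substituting r = 0.026 m, L = 0.104 m, θ = 165.7°: d²x/dθ² = +0.019453 m.
a = ω²·d²x/dθ² = (184.5)²·(+0.019453) = +662.01 m/s²;  |a| = 662.01 m/s².

662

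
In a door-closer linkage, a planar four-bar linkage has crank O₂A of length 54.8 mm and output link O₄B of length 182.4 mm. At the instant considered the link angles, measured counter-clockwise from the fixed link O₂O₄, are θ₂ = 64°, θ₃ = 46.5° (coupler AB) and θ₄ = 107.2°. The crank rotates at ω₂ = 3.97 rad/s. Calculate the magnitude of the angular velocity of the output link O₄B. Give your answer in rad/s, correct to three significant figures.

0.411

ω₂ = 3.97 rad/s
Differentiating the loop-closure r₂e^{iθ₂}+r₃e^{iθ₃}=r₁+r₄e^{iθ₄} gives r₂ω₂e^{iθ₂}+r₃ω₃e^{iθ₃}=r₄ω₄e^{iθ₄}.
Eliminating the other unknown: ω₄ = r₂ω₂ sin(θ₂−θ₃) / [r₄ sin(θ₄−θ₃)].
Numerator sine = +0.30071; denominator sine = +0.87207.
Result = 0.0548·3.97·(+0.30071) / (0.1824·(+0.87207)) = +0.41128 rad/s; magnitude 0.41128 rad/s.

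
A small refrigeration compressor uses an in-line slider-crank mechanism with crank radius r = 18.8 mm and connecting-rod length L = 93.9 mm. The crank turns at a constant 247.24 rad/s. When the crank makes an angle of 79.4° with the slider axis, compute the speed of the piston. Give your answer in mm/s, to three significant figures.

ω = 247.2 rad/s
For an in-line slider-crank, x = r cosθ + √(L² − r² sin²θ), so v = −rω sinθ·[1 + r cosθ/√(L² − r² sin²θ)].
With r = 0.0188 m, L = 0.0939 m, θ = 79.4°: √(L² − r² sin²θ) = 0.092064 m.
v = −0.0188·247.2·0.98294·[1 + 0.0188·0.18395/0.092064] = -4.7404 m/s.
|v| = 4.7404 m/s = 4740.4 mm/s.

4740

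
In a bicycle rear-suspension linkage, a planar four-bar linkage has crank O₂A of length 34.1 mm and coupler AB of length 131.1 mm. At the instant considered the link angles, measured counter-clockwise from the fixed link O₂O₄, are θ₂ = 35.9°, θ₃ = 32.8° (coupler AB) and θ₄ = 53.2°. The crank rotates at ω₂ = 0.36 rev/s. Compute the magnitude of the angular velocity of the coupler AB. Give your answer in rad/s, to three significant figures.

0.502

ω₂ = 2.262 rad/s (from 0.36 rev/s).
Differentiating the loop-closure r₂e^{iθ₂}+r₃e^{iθ₃}=r₁+r₄e^{iθ₄} gives r₂ω₂e^{iθ₂}+r₃ω₃e^{iθ₃}=r₄ω₄e^{iθ₄}.
Eliminating the other unknown: ω₃ = r₂ω₂ sin(θ₄−θ₂) / [r₃ sin(θ₃−θ₄)].
Numerator sine = +0.29737; denominator sine = -0.34857.
Result = 0.0341·2.262·(+0.29737) / (0.1311·(-0.34857)) = -0.50193 rad/s; magnitude 0.50193 rad/s.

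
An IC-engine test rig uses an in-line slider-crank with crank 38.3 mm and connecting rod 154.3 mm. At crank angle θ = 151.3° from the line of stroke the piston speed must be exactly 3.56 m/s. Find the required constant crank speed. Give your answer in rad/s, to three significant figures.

248

For an in-line slider-crank, |v_piston| = rω|sinθ|·[1 + r cosθ/√(L² − r² sin²θ)].
With r = 0.0383 m, L = 0.1543 m, θ = 151.3°: the bracketed kinematic factor |dx/dθ| = 0.014359 m.
ω = v/|dx/dθ| = 3.56/0.014359 = 247.92 rad/s.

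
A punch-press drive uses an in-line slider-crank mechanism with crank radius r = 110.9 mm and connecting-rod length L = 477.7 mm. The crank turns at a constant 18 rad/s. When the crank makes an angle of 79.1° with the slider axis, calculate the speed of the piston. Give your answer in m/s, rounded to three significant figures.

2.05

ω = 18 rad/s
For an in-line slider-crank, x = r cosθ + √(L² − r² sin²θ), so v = −rω sinθ·[1 + r cosθ/√(L² − r² sin²θ)].
With r = 0.1109 m, L = 0.4777 m, θ = 79.1°: √(L² − r² sin²θ) = 0.46512 m.
v = −0.1109·18·0.98196·[1 + 0.1109·0.18910/0.46512] = -2.0486 m/s.
|v| = 2.0486 m/s.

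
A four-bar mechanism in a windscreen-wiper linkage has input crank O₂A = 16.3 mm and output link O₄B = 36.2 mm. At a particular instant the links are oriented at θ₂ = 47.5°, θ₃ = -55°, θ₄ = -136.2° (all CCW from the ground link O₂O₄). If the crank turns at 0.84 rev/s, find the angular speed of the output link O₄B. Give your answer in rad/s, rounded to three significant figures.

ω₂ = 5.278 rad/s (from 0.84 rev/s).
Differentiating the loop-closure r₂e^{iθ₂}+r₃e^{iθ₃}=r₁+r₄e^{iθ₄} gives r₂ω₂e^{iθ₂}+r₃ω₃e^{iθ₃}=r₄ω₄e^{iθ₄}.
Eliminating the other unknown: ω₄ = r₂ω₂ sin(θ₂−θ₃) / [r₄ sin(θ₄−θ₃)].
Numerator sine = +0.97630; denominator sine = -0.98823.
Result = 0.0163·5.278·(+0.97630) / (0.0362·(-0.98823)) = -2.3478 rad/s; magnitude 2.3478 rad/s.

2.35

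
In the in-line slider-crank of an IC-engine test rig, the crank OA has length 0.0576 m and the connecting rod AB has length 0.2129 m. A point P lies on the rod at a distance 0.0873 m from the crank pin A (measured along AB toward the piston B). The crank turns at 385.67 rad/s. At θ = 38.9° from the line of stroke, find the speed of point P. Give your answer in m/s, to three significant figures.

ω = 385.7 rad/s.  Crank-pin speed |V_A| = rω = 22.215 m/s, perpendicular to OA.
Rod angle: sinφ = −(r/L) sinθ ⇒ φ = -9.782°; ω_rod = −rω cosθ/√(L²−r²sin²θ) = -82.402 rad/s.
V_P = V_A + ω_rod × AP, with AP = 0.0873 m along the rod.
Components: V_Px = −rω sinθ − a·ω_rod·sinφ = -15.172 m/s;  V_Py = rω cosθ + a·ω_rod·cosφ = +10.199 m/s.
|V_P| = √(V_Px² + V_Py²) = 18.282 m/s.

18.3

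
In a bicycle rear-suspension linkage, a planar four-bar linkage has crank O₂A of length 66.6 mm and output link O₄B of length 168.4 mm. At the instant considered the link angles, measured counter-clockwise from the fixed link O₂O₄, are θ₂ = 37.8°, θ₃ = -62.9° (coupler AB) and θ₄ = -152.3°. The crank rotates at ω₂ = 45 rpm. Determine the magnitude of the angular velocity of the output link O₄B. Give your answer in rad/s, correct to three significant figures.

1.83

ω₂ = 4.712 rad/s (from 45 rpm).
Differentiating the loop-closure r₂e^{iθ₂}+r₃e^{iθ₃}=r₁+r₄e^{iθ₄} gives r₂ω₂e^{iθ₂}+r₃ω₃e^{iθ₃}=r₄ω₄e^{iθ₄}.
Eliminating the other unknown: ω₄ = r₂ω₂ sin(θ₂−θ₃) / [r₄ sin(θ₄−θ₃)].
Numerator sine = +0.98261; denominator sine = -0.99995.
Result = 0.0666·4.712·(+0.98261) / (0.1684·(-0.99995)) = -1.8314 rad/s; magnitude 1.8314 rad/s.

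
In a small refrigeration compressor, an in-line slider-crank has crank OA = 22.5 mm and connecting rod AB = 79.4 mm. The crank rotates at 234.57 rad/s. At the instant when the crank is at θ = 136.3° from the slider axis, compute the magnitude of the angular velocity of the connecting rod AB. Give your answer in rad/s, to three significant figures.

ω = 234.6 rad/s
The rod makes angle φ with the slider axis where L sinφ = r sinθ; differentiating, L cosφ·φ̇ = r ω cosθ.
L cosφ = √(L² − r² sin²θ) = 0.077863 m.
|ω_rod| = r ω |cosθ| / √(L² − r² sin²θ) = 0.0225·234.6·0.72297/0.077863 = 49.005 rad/s.

49.0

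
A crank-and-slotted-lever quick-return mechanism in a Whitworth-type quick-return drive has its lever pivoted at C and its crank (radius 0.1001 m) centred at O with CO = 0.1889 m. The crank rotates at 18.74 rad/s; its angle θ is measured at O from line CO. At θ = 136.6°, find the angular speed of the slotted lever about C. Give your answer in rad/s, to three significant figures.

3.82

ω = 18.74 rad/s
Crank pin A relative to C: A = (d + r cosθ, r sinθ); lever angle φ = atan2(r sinθ, d + r cosθ).
Differentiating tanφ: φ̇ = rω(d cosθ + r)/(d² + r² + 2dr cosθ).
d² + r² + 2dr cosθ = |CA|² = 0.0182258 m²;  d cosθ + r = -0.03715 m.
|ω_lever| = |0.1001·18.74·-0.03715| / 0.0182258 = 3.8236 rad/s.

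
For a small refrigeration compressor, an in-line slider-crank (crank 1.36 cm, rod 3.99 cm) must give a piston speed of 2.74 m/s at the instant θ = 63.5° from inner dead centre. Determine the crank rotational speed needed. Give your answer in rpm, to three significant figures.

For an in-line slider-crank, |v_piston| = rω|sinθ|·[1 + r cosθ/√(L² − r² sin²θ)].
With r = 0.0136 m, L = 0.0399 m, θ = 63.5°: the bracketed kinematic factor |dx/dθ| = 0.014115 m.
ω = v/|dx/dθ| = 2.74/0.014115 = 194.12 rad/s.
N = 60ω/(2π) = 1853.7 rpm.

1850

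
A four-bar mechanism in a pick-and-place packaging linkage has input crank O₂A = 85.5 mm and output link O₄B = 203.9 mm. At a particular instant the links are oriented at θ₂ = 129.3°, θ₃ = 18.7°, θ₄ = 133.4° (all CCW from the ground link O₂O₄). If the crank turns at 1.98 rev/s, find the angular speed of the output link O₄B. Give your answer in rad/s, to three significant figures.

ω₂ = 12.44 rad/s (from 1.98 rev/s).
Differentiating the loop-closure r₂e^{iθ₂}+r₃e^{iθ₃}=r₁+r₄e^{iθ₄} gives r₂ω₂e^{iθ₂}+r₃ω₃e^{iθ₃}=r₄ω₄e^{iθ₄}.
Eliminating the other unknown: ω₄ = r₂ω₂ sin(θ₂−θ₃) / [r₄ sin(θ₄−θ₃)].
Numerator sine = +0.93606; denominator sine = +0.90851.
Result = 0.0855·12.44·(+0.93606) / (0.2039·(+0.90851)) = +5.3749 rad/s; magnitude 5.3749 rad/s.

5.37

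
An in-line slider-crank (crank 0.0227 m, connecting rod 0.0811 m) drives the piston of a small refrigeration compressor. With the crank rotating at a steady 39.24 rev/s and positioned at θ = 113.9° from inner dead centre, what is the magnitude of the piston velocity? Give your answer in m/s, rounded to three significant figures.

4.52

ω = 2π·39.2 = 246.6 rad/s
For an in-line slider-crank, x = r cosθ + √(L² − r² sin²θ), so v = −rω sinθ·[1 + r cosθ/√(L² − r² sin²θ)].
With r = 0.0227 m, L = 0.0811 m, θ = 113.9°: √(L² − r² sin²θ) = 0.0784 m.
v = −0.0227·246.6·0.91425·[1 + 0.0227·-0.40514/0.0784] = -4.5166 m/s.
|v| = 4.5166 m/s.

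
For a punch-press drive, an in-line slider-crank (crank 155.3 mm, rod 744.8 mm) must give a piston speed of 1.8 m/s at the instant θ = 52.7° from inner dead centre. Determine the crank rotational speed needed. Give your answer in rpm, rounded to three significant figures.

123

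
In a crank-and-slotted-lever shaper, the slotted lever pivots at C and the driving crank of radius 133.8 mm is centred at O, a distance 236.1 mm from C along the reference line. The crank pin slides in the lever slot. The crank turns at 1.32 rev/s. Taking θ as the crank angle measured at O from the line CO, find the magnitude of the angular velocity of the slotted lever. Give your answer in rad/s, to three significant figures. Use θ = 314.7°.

ω = 8.294 rad/s (from 1.32 rev/s).
Crank pin A relative to C: A = (d + r cosθ, r sinθ); lever angle φ = atan2(r sinθ, d + r cosθ).
Differentiating tanφ: φ̇ = rω(d cosθ + r)/(d² + r² + 2dr cosθ).
d² + r² + 2dr cosθ = |CA|² = 0.118086 m²;  d cosθ + r = +0.29987 m.
|ω_lever| = |0.1338·8.294·+0.29987| / 0.118086 = 2.818 rad/s.

2.82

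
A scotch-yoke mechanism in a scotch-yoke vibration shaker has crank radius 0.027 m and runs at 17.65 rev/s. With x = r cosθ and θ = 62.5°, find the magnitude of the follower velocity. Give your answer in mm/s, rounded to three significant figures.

2660

ω = 110.9 rad/s (from 17.65 rev/s).
x = r cosθ ⇒ ẋ = −rω sinθ.
|v| = rω|sinθ| = 0.027·110.9·|sin 62.5°| = 2.6559 m/s = 2655.9 mm/s.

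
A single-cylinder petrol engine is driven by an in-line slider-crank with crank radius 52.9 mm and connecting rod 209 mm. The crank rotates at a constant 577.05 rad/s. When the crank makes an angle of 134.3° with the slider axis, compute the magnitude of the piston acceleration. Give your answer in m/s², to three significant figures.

ω = 577 rad/s
x(θ) = r cosθ + √(L² − r² sin²θ); with ω constant, a = ω²·d²x/dθ².
d²x/dθ² = −r cosθ − r²(cos2θ)/√u − r⁴ sin²2θ/(4u^{3/2}),  u = L² − r² sin²θ = 0.0422476 m².
Substituting r = 0.0529 m, L = 0.209 m, θ = 134.3°: d²x/dθ² = +0.037053 m.
a = ω²·d²x/dθ² = (577)²·(+0.037053) = +12338 m/s²;  |a| = 12338 m/s².

12300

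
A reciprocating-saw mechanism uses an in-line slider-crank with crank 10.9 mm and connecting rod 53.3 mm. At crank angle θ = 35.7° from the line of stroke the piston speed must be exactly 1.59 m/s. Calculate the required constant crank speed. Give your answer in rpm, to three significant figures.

For an in-line slider-crank, |v_piston| = rω|sinθ|·[1 + r cosθ/√(L² − r² sin²θ)].
With r = 0.0109 m, L = 0.0533 m, θ = 35.7°: the bracketed kinematic factor |dx/dθ| = 0.0074245 m.
ω = v/|dx/dθ| = 1.59/0.0074245 = 214.16 rad/s.
N = 60ω/(2π) = 2045 rpm.

2050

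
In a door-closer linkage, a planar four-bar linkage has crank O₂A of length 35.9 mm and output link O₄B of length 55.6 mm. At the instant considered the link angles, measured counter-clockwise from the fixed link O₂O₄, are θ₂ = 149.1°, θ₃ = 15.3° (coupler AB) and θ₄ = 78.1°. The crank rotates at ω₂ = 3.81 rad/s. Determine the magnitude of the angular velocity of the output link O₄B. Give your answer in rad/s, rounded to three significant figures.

ω₂ = 3.81 rad/s
Differentiating the loop-closure r₂e^{iθ₂}+r₃e^{iθ₃}=r₁+r₄e^{iθ₄} gives r₂ω₂e^{iθ₂}+r₃ω₃e^{iθ₃}=r₄ω₄e^{iθ₄}.
Eliminating the other unknown: ω₄ = r₂ω₂ sin(θ₂−θ₃) / [r₄ sin(θ₄−θ₃)].
Numerator sine = +0.72176; denominator sine = +0.88942.
Result = 0.0359·3.81·(+0.72176) / (0.0556·(+0.88942)) = +1.9963 rad/s; magnitude 1.9963 rad/s.

2.00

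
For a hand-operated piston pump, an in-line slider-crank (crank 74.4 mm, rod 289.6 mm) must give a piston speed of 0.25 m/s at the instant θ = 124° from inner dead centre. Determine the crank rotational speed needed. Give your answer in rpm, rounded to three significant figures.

45.4

For an in-line slider-crank, |v_piston| = rω|sinθ|·[1 + r cosθ/√(L² − r² sin²θ)].
With r = 0.0744 m, L = 0.2896 m, θ = 124°: the bracketed kinematic factor |dx/dθ| = 0.052611 m.
ω = v/|dx/dθ| = 0.25/0.052611 = 4.7518 rad/s.
N = 60ω/(2π) = 45.377 rpm.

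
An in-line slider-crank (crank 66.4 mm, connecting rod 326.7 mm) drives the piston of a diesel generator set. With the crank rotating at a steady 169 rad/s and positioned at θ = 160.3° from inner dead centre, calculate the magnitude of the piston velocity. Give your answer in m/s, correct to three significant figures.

3.06

ω = 169 rad/s
For an in-line slider-crank, x = r cosθ + √(L² − r² sin²θ), so v = −rω sinθ·[1 + r cosθ/√(L² − r² sin²θ)].
With r = 0.0664 m, L = 0.3267 m, θ = 160.3°: √(L² − r² sin²θ) = 0.32593 m.
v = −0.0664·169·0.33710·[1 + 0.0664·-0.94147/0.32593] = -3.0572 m/s.
|v| = 3.0572 m/s.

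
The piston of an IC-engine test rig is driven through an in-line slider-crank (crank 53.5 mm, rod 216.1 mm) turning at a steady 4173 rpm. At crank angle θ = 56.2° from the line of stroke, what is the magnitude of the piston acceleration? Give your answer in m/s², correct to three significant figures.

4730

ω = 2π·4173/60 = 437 rad/s
x(θ) = r cosθ + √(L² − r² sin²θ); with ω constant, a = ω²·d²x/dθ².
d²x/dθ² = −r cosθ − r²(cos2θ)/√u − r⁴ sin²2θ/(4u^{3/2}),  u = L² − r² sin²θ = 0.0447227 m².
Substituting r = 0.0535 m, L = 0.2161 m, θ = 56.2°: d²x/dθ² = -0.024789 m.
a = ω²·d²x/dθ² = (437)²·(-0.024789) = -4733.9 m/s²;  |a| = 4733.9 m/s².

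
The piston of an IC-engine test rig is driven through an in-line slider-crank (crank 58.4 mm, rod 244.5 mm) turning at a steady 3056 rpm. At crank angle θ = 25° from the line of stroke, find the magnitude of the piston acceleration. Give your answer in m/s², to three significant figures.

6360

ω = 2π·3056/60 = 320 rad/s
x(θ) = r cosθ + √(L² − r² sin²θ); with ω constant, a = ω²·d²x/dθ².
d²x/dθ² = −r cosθ − r²(cos2θ)/√u − r⁴ sin²2θ/(4u^{3/2}),  u = L² − r² sin²θ = 0.0591711 m².
Substituting r = 0.0584 m, L = 0.2445 m, θ = 25°: d²x/dθ² = -0.062059 m.
a = ω²·d²x/dθ² = (320)²·(-0.062059) = -6355.8 m/s²;  |a| = 6355.8 m/s².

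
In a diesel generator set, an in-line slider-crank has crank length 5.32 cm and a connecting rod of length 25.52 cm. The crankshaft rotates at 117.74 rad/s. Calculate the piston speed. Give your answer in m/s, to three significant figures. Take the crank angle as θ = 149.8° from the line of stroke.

2.58

ω = 117.7 rad/s
For an in-line slider-crank, x = r cosθ + √(L² − r² sin²θ), so v = −rω sinθ·[1 + r cosθ/√(L² − r² sin²θ)].
With r = 0.0532 m, L = 0.2552 m, θ = 149.8°: √(L² − r² sin²θ) = 0.25379 m.
v = −0.0532·117.7·0.50302·[1 + 0.0532·-0.86427/0.25379] = -2.58 m/s.
|v| = 2.58 m/s.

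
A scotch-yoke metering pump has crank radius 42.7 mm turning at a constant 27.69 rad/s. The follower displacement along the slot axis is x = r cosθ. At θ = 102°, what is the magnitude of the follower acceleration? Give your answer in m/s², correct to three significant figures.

6.81

ω = 27.69 rad/s
x = r cosθ ⇒ ẍ = −rω² cosθ (ω constant).
|a| = rω²|cosθ| = 0.0427·(27.69)²·|cos 102°| = 6.807 m/s².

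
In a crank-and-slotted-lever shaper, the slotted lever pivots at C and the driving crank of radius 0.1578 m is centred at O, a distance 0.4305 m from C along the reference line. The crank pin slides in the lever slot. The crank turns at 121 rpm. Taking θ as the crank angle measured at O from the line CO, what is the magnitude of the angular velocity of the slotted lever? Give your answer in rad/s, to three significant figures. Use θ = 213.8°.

4.11

ω = 12.67 rad/s (from 121 rpm).
Crank pin A relative to C: A = (d + r cosθ, r sinθ); lever angle φ = atan2(r sinθ, d + r cosθ).
Differentiating tanφ: φ̇ = rω(d cosθ + r)/(d² + r² + 2dr cosθ).
d² + r² + 2dr cosθ = |CA|² = 0.0973287 m²;  d cosθ + r = -0.19994 m.
|ω_lever| = |0.1578·12.67·-0.19994| / 0.0973287 = 4.1075 rad/s.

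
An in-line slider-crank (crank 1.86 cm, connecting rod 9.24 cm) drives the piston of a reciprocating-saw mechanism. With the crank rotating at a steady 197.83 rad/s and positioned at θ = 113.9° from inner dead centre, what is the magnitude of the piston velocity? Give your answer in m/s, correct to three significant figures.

3.08

ω = 197.8 rad/s
For an in-line slider-crank, x = r cosθ + √(L² − r² sin²θ), so v = −rω sinθ·[1 + r cosθ/√(L² − r² sin²θ)].
With r = 0.0186 m, L = 0.0924 m, θ = 113.9°: √(L² − r² sin²θ) = 0.090822 m.
v = −0.0186·197.8·0.91425·[1 + 0.0186·-0.40514/0.090822] = -3.085 m/s.
|v| = 3.085 m/s.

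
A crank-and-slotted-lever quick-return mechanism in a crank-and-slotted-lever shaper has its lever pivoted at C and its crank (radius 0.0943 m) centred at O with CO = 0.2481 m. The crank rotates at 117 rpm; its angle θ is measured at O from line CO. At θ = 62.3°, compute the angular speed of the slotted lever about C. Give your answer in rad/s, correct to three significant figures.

2.63

ω = 12.25 rad/s (from 117 rpm).
Crank pin A relative to C: A = (d + r cosθ, r sinθ); lever angle φ = atan2(r sinθ, d + r cosθ).
Differentiating tanφ: φ̇ = rω(d cosθ + r)/(d² + r² + 2dr cosθ).
d² + r² + 2dr cosθ = |CA|² = 0.0921968 m²;  d cosθ + r = +0.20963 m.
|ω_lever| = |0.0943·12.25·+0.20963| / 0.0921968 = 2.627 rad/s.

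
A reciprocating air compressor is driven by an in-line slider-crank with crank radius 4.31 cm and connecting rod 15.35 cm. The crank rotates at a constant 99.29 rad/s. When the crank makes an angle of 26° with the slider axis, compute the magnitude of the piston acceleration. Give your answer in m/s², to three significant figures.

457

ω = 99.29 rad/s
x(θ) = r cosθ + √(L² − r² sin²θ); with ω constant, a = ω²·d²x/dθ².
d²x/dθ² = −r cosθ − r²(cos2θ)/√u − r⁴ sin²2θ/(4u^{3/2}),  u = L² − r² sin²θ = 0.0232053 m².
Substituting r = 0.0431 m, L = 0.1535 m, θ = 26°: d²x/dθ² = -0.046397 m.
a = ω²·d²x/dθ² = (99.29)²·(-0.046397) = -457.41 m/s²;  |a| = 457.41 m/s².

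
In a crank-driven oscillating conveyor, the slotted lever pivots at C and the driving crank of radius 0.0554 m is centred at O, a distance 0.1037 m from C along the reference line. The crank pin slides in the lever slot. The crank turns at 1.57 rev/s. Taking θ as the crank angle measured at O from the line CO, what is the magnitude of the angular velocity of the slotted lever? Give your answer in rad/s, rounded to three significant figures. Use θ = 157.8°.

ω = 9.865 rad/s (from 1.57 rev/s).
Crank pin A relative to C: A = (d + r cosθ, r sinθ); lever angle φ = atan2(r sinθ, d + r cosθ).
Differentiating tanφ: φ̇ = rω(d cosθ + r)/(d² + r² + 2dr cosθ).
d² + r² + 2dr cosθ = |CA|² = 0.00318463 m²;  d cosθ + r = -0.040613 m.
|ω_lever| = |0.0554·9.865·-0.040613| / 0.00318463 = 6.9694 rad/s.

6.97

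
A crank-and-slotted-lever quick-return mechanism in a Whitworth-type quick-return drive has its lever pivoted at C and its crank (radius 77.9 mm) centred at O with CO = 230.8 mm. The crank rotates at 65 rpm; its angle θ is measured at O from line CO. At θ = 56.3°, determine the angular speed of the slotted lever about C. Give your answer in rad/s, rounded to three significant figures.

1.38

ω = 6.807 rad/s (from 65 rpm).
Crank pin A relative to C: A = (d + r cosθ, r sinθ); lever angle φ = atan2(r sinθ, d + r cosθ).
Differentiating tanφ: φ̇ = rω(d cosθ + r)/(d² + r² + 2dr cosθ).
d² + r² + 2dr cosθ = |CA|² = 0.0792885 m²;  d cosθ + r = +0.20596 m.
|ω_lever| = |0.0779·6.807·+0.20596| / 0.0792885 = 1.3774 rad/s.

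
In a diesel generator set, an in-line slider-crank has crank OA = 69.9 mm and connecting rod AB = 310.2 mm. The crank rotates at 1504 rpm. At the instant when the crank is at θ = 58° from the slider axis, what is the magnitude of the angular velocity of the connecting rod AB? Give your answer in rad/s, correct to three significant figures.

19.2

ω = 157.5 rad/s (converted from 1504 rpm).
The rod makes angle φ with the slider axis where L sinφ = r sinθ; differentiating, L cosφ·φ̇ = r ω cosθ.
L cosφ = √(L² − r² sin²θ) = 0.30448 m.
|ω_rod| = r ω |cosθ| / √(L² − r² sin²θ) = 0.0699·157.5·0.52992/0.30448 = 19.16 rad/s.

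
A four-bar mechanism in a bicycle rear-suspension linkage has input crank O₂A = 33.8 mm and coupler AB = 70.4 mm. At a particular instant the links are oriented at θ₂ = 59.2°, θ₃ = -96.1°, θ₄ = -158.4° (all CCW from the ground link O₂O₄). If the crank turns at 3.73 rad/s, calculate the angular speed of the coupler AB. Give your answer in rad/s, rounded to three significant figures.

ω₂ = 3.73 rad/s
Differentiating the loop-closure r₂e^{iθ₂}+r₃e^{iθ₃}=r₁+r₄e^{iθ₄} gives r₂ω₂e^{iθ₂}+r₃ω₃e^{iθ₃}=r₄ω₄e^{iθ₄}.
Eliminating the other unknown: ω₃ = r₂ω₂ sin(θ₄−θ₂) / [r₃ sin(θ₃−θ₄)].
Numerator sine = +0.61015; denominator sine = +0.88539.
Result = 0.0338·3.73·(+0.61015) / (0.0704·(+0.88539)) = +1.2341 rad/s; magnitude 1.2341 rad/s.

1.23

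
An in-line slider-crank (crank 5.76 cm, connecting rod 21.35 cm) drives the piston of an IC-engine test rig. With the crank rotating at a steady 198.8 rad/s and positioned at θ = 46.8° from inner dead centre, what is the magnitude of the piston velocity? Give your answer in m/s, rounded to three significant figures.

9.92

ω = 198.8 rad/s
For an in-line slider-crank, x = r cosθ + √(L² − r² sin²θ), so v = −rω sinθ·[1 + r cosθ/√(L² − r² sin²θ)].
With r = 0.0576 m, L = 0.2135 m, θ = 46.8°: √(L² − r² sin²θ) = 0.20933 m.
v = −0.0576·198.8·0.72897·[1 + 0.0576·0.68455/0.20933] = -9.9197 m/s.
|v| = 9.9197 m/s.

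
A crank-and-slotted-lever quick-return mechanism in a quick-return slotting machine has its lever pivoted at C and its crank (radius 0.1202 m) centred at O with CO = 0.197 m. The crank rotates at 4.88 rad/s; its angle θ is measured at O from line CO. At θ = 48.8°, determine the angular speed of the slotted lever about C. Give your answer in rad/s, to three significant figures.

ω = 4.88 rad/s
Crank pin A relative to C: A = (d + r cosθ, r sinθ); lever angle φ = atan2(r sinθ, d + r cosθ).
Differentiating tanφ: φ̇ = rω(d cosθ + r)/(d² + r² + 2dr cosθ).
d² + r² + 2dr cosθ = |CA|² = 0.0844518 m²;  d cosθ + r = +0.24996 m.
|ω_lever| = |0.1202·4.88·+0.24996| / 0.0844518 = 1.7362 rad/s.

1.74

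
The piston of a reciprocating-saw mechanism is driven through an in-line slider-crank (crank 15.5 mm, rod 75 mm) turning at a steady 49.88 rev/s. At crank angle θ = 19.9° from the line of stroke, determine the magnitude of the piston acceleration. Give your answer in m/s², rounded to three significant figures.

ω = 2π·49.9 = 313.4 rad/s
x(θ) = r cosθ + √(L² − r² sin²θ); with ω constant, a = ω²·d²x/dθ².
d²x/dθ² = −r cosθ − r²(cos2θ)/√u − r⁴ sin²2θ/(4u^{3/2}),  u = L² − r² sin²θ = 0.00559717 m².
Substituting r = 0.0155 m, L = 0.075 m, θ = 19.9°: d²x/dθ² = -0.017056 m.
a = ω²·d²x/dθ² = (313.4)²·(-0.017056) = -1675.3 m/s²;  |a| = 1675.3 m/s².

1680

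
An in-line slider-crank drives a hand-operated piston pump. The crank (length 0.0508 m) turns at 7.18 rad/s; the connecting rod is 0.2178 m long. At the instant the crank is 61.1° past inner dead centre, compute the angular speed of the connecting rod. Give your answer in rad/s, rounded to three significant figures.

ω = 7.18 rad/s
The rod makes angle φ with the slider axis where L sinφ = r sinθ; differentiating, L cosφ·φ̇ = r ω cosθ.
L cosφ = √(L² − r² sin²θ) = 0.21321 m.
|ω_rod| = r ω |cosθ| / √(L² − r² sin²θ) = 0.0508·7.18·0.48328/0.21321 = 0.82676 rad/s.

0.827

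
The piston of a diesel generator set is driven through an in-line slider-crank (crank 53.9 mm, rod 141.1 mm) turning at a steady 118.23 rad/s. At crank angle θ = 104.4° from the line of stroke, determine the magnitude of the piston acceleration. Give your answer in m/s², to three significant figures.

ω = 118.2 rad/s
x(θ) = r cosθ + √(L² − r² sin²θ); with ω constant, a = ω²·d²x/dθ².
d²x/dθ² = −r cosθ − r²(cos2θ)/√u − r⁴ sin²2θ/(4u^{3/2}),  u = L² − r² sin²θ = 0.0171837 m².
Substituting r = 0.0539 m, L = 0.1411 m, θ = 104.4°: d²x/dθ² = +0.032608 m.
a = ω²·d²x/dθ² = (118.2)²·(+0.032608) = +455.81 m/s²;  |a| = 455.81 m/s².

456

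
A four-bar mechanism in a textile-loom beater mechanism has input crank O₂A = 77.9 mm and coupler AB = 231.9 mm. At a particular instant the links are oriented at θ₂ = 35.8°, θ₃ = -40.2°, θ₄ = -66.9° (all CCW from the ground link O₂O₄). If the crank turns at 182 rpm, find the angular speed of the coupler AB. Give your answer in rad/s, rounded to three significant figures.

13.9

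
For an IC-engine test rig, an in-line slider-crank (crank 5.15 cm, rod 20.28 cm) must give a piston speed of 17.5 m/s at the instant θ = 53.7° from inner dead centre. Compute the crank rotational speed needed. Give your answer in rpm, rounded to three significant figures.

For an in-line slider-crank, |v_piston| = rω|sinθ|·[1 + r cosθ/√(L² − r² sin²θ)].
With r = 0.0515 m, L = 0.2028 m, θ = 53.7°: the bracketed kinematic factor |dx/dθ| = 0.04788 m.
ω = v/|dx/dθ| = 17.5/0.04788 = 365.5 rad/s.
N = 60ω/(2π) = 3490.2 rpm.

3490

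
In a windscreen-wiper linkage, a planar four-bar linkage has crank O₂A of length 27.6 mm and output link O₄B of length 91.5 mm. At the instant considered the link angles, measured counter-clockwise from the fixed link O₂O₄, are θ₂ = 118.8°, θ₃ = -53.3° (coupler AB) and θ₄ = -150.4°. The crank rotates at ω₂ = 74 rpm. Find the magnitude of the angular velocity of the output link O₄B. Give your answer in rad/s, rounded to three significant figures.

ω₂ = 7.749 rad/s (from 74 rpm).
Differentiating the loop-closure r₂e^{iθ₂}+r₃e^{iθ₃}=r₁+r₄e^{iθ₄} gives r₂ω₂e^{iθ₂}+r₃ω₃e^{iθ₃}=r₄ω₄e^{iθ₄}.
Eliminating the other unknown: ω₄ = r₂ω₂ sin(θ₂−θ₃) / [r₄ sin(θ₄−θ₃)].
Numerator sine = +0.13744; denominator sine = -0.99233.
Result = 0.0276·7.749·(+0.13744) / (0.0915·(-0.99233)) = -0.32376 rad/s; magnitude 0.32376 rad/s.

0.324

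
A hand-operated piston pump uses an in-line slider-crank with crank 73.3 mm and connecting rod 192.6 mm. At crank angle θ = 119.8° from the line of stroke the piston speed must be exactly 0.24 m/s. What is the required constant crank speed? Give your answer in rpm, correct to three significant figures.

For an in-line slider-crank, |v_piston| = rω|sinθ|·[1 + r cosθ/√(L² − r² sin²θ)].
With r = 0.0733 m, L = 0.1926 m, θ = 119.8°: the bracketed kinematic factor |dx/dθ| = 0.050861 m.
ω = v/|dx/dθ| = 0.24/0.050861 = 4.7187 rad/s.
N = 60ω/(2π) = 45.06 rpm.

45.1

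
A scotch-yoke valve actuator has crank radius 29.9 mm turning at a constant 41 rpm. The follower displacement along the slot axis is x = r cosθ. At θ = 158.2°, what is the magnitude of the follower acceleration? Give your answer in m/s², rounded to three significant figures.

0.512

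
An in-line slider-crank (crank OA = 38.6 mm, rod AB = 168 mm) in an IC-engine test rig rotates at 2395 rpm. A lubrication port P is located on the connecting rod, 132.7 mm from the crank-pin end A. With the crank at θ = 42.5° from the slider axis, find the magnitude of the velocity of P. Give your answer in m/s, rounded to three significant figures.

ω = 250.8 rad/s.  Crank-pin speed |V_A| = rω = 9.681 m/s, perpendicular to OA.
Rod angle: sinφ = −(r/L) sinθ ⇒ φ = -8.930°; ω_rod = −rω cosθ/√(L²−r²sin²θ) = -43.007 rad/s.
V_P = V_A + ω_rod × AP, with AP = 0.1327 m along the rod.
Components: V_Px = −rω sinθ − a·ω_rod·sinφ = -7.4263 m/s;  V_Py = rω cosθ + a·ω_rod·cosφ = +1.4997 m/s.
|V_P| = √(V_Px² + V_Py²) = 7.5762 m/s.

7.58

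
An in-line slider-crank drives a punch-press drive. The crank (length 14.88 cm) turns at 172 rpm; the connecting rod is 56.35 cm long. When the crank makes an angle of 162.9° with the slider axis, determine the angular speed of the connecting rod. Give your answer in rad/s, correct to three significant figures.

ω = 18.01 rad/s (converted from 172 rpm).
The rod makes angle φ with the slider axis where L sinφ = r sinθ; differentiating, L cosφ·φ̇ = r ω cosθ.
L cosφ = √(L² − r² sin²θ) = 0.5618 m.
|ω_rod| = r ω |cosθ| / √(L² − r² sin²θ) = 0.1488·18.01·0.95579/0.5618 = 4.5598 rad/s.

4.56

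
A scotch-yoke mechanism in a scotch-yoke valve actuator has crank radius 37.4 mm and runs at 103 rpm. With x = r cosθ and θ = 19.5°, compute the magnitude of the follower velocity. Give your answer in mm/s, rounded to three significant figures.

ω = 10.79 rad/s (from 103 rpm).
x = r cosθ ⇒ ẋ = −rω sinθ.
|v| = rω|sinθ| = 0.0374·10.79·|sin 19.5°| = 0.13466 m/s = 134.66 mm/s.

135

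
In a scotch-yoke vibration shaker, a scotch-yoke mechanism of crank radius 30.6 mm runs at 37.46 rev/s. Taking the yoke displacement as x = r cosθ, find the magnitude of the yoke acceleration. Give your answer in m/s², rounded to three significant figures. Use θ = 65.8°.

695

ω = 235.4 rad/s (from 37.46 rev/s).
x = r cosθ ⇒ ẍ = −rω² cosθ (ω constant).
|a| = rω²|cosθ| = 0.0306·(235.4)²·|cos 65.8°| = 694.89 m/s².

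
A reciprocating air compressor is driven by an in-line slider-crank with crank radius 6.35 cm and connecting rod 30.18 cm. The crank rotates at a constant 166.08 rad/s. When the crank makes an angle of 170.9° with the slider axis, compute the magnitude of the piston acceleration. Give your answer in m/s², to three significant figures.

1380

ω = 166.1 rad/s
x(θ) = r cosθ + √(L² − r² sin²θ); with ω constant, a = ω²·d²x/dθ².
d²x/dθ² = −r cosθ − r²(cos2θ)/√u − r⁴ sin²2θ/(4u^{3/2}),  u = L² − r² sin²θ = 0.0909824 m².
Substituting r = 0.0635 m, L = 0.3018 m, θ = 170.9°: d²x/dθ² = +0.049987 m.
a = ω²·d²x/dθ² = (166.1)²·(+0.049987) = +1378.8 m/s²;  |a| = 1378.8 m/s².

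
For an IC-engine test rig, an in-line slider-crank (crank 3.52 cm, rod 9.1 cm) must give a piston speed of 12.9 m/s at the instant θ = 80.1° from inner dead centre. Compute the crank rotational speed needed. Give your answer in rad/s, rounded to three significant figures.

347

For an in-line slider-crank, |v_piston| = rω|sinθ|·[1 + r cosθ/√(L² − r² sin²θ)].
With r = 0.0352 m, L = 0.091 m, θ = 80.1°: the bracketed kinematic factor |dx/dθ| = 0.03717 m.
ω = v/|dx/dθ| = 12.9/0.03717 = 347.05 rad/s.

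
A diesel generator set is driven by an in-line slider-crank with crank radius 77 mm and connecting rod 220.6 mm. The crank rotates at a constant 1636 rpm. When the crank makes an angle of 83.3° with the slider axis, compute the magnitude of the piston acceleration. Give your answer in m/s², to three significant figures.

ω = 2π·1636/60 = 171.3 rad/s
x(θ) = r cosθ + √(L² − r² sin²θ); with ω constant, a = ω²·d²x/dθ².
d²x/dθ² = −r cosθ − r²(cos2θ)/√u − r⁴ sin²2θ/(4u^{3/2}),  u = L² − r² sin²θ = 0.0428161 m².
Substituting r = 0.077 m, L = 0.2206 m, θ = 83.3°: d²x/dθ² = +0.018837 m.
a = ω²·d²x/dθ² = (171.3)²·(+0.018837) = +552.87 m/s²;  |a| = 552.87 m/s².

553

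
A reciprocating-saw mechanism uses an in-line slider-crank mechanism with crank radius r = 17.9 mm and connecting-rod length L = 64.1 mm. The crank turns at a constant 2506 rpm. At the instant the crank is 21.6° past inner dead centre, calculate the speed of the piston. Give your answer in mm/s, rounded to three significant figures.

2180

ω = 2π·2506/60 = 262.4 rad/s
For an in-line slider-crank, x = r cosθ + √(L² − r² sin²θ), so v = −rω sinθ·[1 + r cosθ/√(L² − r² sin²θ)].
With r = 0.0179 m, L = 0.0641 m, θ = 21.6°: √(L² − r² sin²θ) = 0.06376 m.
v = −0.0179·262.4·0.36812·[1 + 0.0179·0.92978/0.06376] = -2.1806 m/s.
|v| = 2.1806 m/s = 2180.6 mm/s.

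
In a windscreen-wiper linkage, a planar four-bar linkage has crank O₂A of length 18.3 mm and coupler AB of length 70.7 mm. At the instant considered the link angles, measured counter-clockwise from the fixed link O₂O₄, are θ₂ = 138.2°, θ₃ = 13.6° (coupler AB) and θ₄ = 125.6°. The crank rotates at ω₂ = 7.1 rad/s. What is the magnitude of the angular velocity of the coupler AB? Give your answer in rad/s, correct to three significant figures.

0.432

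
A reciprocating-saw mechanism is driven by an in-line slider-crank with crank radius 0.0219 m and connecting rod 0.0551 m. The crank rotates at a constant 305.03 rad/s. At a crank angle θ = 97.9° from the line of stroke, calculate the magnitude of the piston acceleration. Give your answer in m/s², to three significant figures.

1120

ω = 305 rad/s
x(θ) = r cosθ + √(L² − r² sin²θ); with ω constant, a = ω²·d²x/dθ².
d²x/dθ² = −r cosθ − r²(cos2θ)/√u − r⁴ sin²2θ/(4u^{3/2}),  u = L² − r² sin²θ = 0.00256546 m².
Substituting r = 0.0219 m, L = 0.0551 m, θ = 97.9°: d²x/dθ² = +0.012088 m.
a = ω²·d²x/dθ² = (305)²·(+0.012088) = +1124.8 m/s²;  |a| = 1124.8 m/s².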